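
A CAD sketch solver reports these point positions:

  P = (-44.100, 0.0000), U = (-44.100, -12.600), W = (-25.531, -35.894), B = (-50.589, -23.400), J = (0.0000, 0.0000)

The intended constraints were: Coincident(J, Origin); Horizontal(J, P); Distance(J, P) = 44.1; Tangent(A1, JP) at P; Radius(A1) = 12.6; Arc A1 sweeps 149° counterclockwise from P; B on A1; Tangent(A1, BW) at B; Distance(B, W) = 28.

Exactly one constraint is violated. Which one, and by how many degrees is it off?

Tangent(A1, BW) at B — off by 4.50°.

J = (0.00, 0.00) ✓; J.y = 0.00, P.y = 0.00 ✓; |JP| = 44.10 ✓; ∠(UP, PJ) = 90.00° ✓; |UP| = 12.60 ✓; bearing(U→B) − bearing(U→P) = 149.0° ✓; |UB| = 12.60 ✓; ∠(UB, BW) = 85.50° ✗; |BW| = 28.00 ✓.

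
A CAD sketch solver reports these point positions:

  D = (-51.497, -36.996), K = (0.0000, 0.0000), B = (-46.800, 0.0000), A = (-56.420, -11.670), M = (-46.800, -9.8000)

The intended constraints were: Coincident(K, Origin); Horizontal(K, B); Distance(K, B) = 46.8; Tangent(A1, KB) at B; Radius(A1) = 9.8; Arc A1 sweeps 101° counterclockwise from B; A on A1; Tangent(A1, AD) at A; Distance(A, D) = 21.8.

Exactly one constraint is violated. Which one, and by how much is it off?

Distance(A, D) = 21.8 — off by 4.00.

K = (0.00, 0.00) ✓; K.y = 0.00, B.y = 0.00 ✓; |KB| = 46.80 ✓; ∠(MB, BK) = 90.00° ✓; |MB| = 9.800 ✓; bearing(M→A) − bearing(M→B) = 101.0° ✓; |MA| = 9.800 ✓; ∠(MA, AD) = 90.00° ✓; |AD| = 25.80 ✗.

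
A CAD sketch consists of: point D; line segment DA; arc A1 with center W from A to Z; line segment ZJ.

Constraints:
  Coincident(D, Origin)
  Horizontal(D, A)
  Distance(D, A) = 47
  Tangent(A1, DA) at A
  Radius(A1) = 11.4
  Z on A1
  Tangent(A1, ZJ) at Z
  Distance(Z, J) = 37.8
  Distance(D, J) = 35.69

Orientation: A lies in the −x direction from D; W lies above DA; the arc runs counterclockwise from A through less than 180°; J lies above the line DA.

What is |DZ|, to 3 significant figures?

38.5

Checks: |WZ| = 11.40 ✓; ∠(WZ, ZJ) = 90.00° ✓; |ZJ| = 37.80 ✓; |DJ| = 35.69 ✓.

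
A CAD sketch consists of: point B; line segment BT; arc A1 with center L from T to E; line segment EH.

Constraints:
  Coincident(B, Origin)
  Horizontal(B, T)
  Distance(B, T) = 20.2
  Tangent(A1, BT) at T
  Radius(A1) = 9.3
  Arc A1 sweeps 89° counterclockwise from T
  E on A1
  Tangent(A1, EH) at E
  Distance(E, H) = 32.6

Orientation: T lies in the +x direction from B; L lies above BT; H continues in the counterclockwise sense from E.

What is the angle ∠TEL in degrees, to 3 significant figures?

45.5°

B is at the origin; BT is horizontal with |BT| = 20.2 and T on the +x side, so T = (20.2, 0.00). A1 meets BT tangentially, so LT is at right angles to BT, so L = T + (0, 9.3) = (20.2, 9.30). On A1, T sits at bearing -90° from L; an 89° counterclockwise sweep puts E at bearing -1°, so E = L + 9.3·(cos -1°, sin -1°) = (29.5, 9.14). Then cos ∠TEL = ET·EL / (|ET||EL|), giving 45.5°.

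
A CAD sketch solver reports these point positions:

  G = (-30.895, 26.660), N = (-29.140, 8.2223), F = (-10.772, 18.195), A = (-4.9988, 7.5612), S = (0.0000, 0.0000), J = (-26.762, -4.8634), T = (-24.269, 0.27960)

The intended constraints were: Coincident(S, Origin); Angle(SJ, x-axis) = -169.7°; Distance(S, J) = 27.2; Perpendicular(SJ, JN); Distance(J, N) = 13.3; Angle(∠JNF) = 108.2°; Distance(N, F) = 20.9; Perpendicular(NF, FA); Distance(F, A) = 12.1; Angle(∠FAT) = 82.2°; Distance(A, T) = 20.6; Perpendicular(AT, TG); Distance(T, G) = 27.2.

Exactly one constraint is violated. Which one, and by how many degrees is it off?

Perpendicular(AT, TG) — off by 6.60°.

S = (0.00, 0.00) ✓; SJ at -169.7° ✓; |SJ| = 27.20 ✓; ∠(SJ, JN) = 90.00° ✓; |JN| = 13.30 ✓; ∠JNF = 108.2° ✓; |NF| = 20.90 ✓; ∠(NF, FA) = 90.00° ✓; |FA| = 12.10 ✓; ∠FAT = 82.20° ✓; |AT| = 20.60 ✓; ∠(AT, TG) = 96.60° ✗; |TG| = 27.20 ✓.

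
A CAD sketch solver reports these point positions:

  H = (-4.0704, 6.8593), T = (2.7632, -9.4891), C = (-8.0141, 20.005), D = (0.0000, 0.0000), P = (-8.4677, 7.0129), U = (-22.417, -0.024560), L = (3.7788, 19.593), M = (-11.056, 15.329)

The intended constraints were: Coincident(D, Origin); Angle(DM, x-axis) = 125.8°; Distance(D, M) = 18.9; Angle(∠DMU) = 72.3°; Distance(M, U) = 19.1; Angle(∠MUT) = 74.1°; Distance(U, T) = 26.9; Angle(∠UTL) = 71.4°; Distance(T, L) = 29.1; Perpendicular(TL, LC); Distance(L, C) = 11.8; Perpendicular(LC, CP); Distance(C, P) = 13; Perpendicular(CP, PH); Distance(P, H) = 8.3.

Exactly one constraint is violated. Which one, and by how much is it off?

Distance(P, H) = 8.3 — off by 3.90.

D = (0.00, 0.00) ✓; DM at 125.8° ✓; |DM| = 18.90 ✓; ∠DMU = 72.30° ✓; |MU| = 19.10 ✓; ∠MUT = 74.10° ✓; |UT| = 26.90 ✓; ∠UTL = 71.40° ✓; |TL| = 29.10 ✓; ∠(TL, LC) = 90.00° ✓; |LC| = 11.80 ✓; ∠(LC, CP) = 90.00° ✓; |CP| = 13.00 ✓; ∠(CP, PH) = 90.00° ✓; |PH| = 4.400 ✗.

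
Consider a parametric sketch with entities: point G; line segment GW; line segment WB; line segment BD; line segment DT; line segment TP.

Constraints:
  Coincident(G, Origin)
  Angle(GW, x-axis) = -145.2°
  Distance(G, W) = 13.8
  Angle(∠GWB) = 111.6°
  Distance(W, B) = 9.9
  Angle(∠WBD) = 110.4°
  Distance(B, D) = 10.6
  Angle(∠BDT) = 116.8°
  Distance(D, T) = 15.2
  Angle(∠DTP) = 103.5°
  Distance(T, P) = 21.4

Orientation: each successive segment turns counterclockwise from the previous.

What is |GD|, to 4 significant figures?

18.90

G is at the origin; GW runs at -145.2° with length 13.8, so W = (-11.33, -7.876). ∠GWB = 111.6° gives WB at -76.80° from the x-axis; with |WB| = 9.9, B = (-9.071, -17.51). ∠WBD = 110.4° gives BD at -7.200° from the x-axis; with |BD| = 10.6, D = (1.445, -18.84). Then |GD| = |D − G| = 18.90.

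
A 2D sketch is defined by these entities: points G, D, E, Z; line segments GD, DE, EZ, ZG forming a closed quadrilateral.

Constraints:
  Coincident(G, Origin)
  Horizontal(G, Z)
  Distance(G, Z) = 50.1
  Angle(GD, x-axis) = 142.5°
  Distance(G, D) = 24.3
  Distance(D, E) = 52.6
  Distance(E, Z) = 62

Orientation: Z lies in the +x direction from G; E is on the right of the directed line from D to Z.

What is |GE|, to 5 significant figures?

34.670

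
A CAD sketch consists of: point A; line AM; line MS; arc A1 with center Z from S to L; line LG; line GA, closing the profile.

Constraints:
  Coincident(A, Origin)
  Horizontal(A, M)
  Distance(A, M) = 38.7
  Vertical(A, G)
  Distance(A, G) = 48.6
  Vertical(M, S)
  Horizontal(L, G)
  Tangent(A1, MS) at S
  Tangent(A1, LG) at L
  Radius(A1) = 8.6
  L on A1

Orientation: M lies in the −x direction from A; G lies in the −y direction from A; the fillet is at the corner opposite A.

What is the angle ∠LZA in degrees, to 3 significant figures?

143°

A is at the origin; A and M share the same y with |AM| = 38.7 and M on the −x side, so M = (-38.7, 0.00). A and G share the same x with |AG| = 48.6 and G on the −y side, so G = (0.00, -48.6). The virtual corner opposite A is at (-38.7, -48.6). A1 meets MS tangentially, so ZS is at right angles to MS and the tangent condition forces ZL to be normal to LG, with radius 8.6, so the center Z sits 8.6 in from both sides at Z = (-30.1, -40.0). That places the tangent points at S = (-38.7, -40.0) on MS and L = (-30.1, -48.6) on LG. Then cos ∠LZA = ZL·ZA / (|ZL||ZA|), giving 143°.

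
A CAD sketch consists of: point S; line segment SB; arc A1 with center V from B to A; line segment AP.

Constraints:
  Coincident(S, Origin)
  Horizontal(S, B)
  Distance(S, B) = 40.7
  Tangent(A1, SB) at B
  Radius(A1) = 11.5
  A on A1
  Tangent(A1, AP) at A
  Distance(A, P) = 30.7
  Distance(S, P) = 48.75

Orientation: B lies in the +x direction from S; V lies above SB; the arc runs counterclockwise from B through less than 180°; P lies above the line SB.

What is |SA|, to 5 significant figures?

52.515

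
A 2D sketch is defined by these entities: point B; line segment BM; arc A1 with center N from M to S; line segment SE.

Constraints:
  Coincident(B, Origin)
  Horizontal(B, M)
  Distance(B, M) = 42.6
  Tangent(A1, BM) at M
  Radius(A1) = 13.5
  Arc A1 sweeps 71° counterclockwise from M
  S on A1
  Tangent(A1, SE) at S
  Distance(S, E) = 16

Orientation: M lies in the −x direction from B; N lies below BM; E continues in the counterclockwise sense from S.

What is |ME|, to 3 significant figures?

30.2

B is at the origin; B and M share the same y with |BM| = 42.6 and M on the −x side, so M = (-42.6, 0.00). A1 meets BM tangentially, so NM is at right angles to BM, so N = M + (0, -13.5) = (-42.6, -13.5). On A1, M sits at bearing 90° from N; a 71° counterclockwise sweep puts S at bearing 161°, so S = N + 13.5·(cos 161°, sin 161°) = (-55.4, -9.10). Tangency of A1 to SE means the radius NS is perpendicular to SE, so SE runs along (−sin 161°, cos 161°); with |SE| = 16.0, E = (-60.6, -24.2). Then |ME| = |E − M| = 30.2.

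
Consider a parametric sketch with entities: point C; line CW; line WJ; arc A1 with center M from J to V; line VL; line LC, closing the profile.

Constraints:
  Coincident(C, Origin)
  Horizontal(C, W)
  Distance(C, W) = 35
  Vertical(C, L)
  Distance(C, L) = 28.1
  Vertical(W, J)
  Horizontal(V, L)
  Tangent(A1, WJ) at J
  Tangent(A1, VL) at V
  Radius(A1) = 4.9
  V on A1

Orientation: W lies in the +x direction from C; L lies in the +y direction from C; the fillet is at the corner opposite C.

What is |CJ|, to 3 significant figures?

42.0

The virtual corner opposite C is at (35.0, 28.1). Since A1 is tangent to WJ there, MJ ⟂ WJ and the tangent condition forces MV to be normal to VL, with radius 4.9, so the center M sits 4.9 in from both sides at M = (30.1, 23.2). That places the tangent points at J = (35.0, 23.2) on WJ and V = (30.1, 28.1) on VL. Then |CJ| = |J − C| = 42.0.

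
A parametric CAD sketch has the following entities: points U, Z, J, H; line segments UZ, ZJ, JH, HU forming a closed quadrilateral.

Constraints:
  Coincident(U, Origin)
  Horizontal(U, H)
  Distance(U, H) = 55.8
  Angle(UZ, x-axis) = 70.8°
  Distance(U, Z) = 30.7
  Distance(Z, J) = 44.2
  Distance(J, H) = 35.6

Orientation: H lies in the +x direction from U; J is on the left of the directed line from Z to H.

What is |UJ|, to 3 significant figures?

64.5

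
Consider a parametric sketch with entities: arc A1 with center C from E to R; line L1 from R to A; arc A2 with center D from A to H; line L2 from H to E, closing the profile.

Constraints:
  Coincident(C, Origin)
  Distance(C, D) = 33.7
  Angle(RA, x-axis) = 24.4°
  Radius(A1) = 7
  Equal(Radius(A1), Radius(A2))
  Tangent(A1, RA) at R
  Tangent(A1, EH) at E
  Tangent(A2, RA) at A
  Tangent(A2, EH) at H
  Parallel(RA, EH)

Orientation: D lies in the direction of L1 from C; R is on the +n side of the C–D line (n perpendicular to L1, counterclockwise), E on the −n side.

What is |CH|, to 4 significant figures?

34.42

The slot axis is L1's direction at 24.4°, so u = (cos 24.4°, sin 24.4°) = (0.9107, 0.4131) and n = (−sin 24.4°, cos 24.4°) = (-0.4131, 0.9107). C is at the origin and D lies 33.7 along u from C, so D = 33.7·u = (30.69, 13.92). Tangency of A1 to both parallel lines with radius 7.0 puts R and E at C ± 7.0·n: R = (-2.892, 6.375), E = (2.892, -6.375). Equal radii place A and H the same way about D: A = D + 7.0·n = (27.80, 20.30), H = D − 7.0·n = (33.58, 7.547). Then |CH| = |H − C| = 34.42.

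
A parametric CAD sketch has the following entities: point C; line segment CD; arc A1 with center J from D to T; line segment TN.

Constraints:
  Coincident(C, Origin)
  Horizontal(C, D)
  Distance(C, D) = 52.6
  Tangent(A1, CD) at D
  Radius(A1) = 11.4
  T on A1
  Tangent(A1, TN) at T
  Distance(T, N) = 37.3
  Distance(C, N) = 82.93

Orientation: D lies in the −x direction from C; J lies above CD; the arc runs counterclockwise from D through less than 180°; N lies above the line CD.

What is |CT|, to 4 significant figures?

47.81

C is at the origin; C and D share the same y with |CD| = 52.6 and D on the −x side, so D = (-52.60, 0.000). The tangent condition forces JD to be normal to CD, so J = D + (0, 11.4) = (-52.60, 11.40). Since JT ⟂ TN (tangency), |JN| = √(11.4² + 37.3²) = 39.00 regardless of where T sits on A1. So N lies on both circle(C, 82.93) and circle(J, 39.00); the above-CD intersection is N = (-68.23, 47.13). T is the foot of the tangent from N: T = (-43.95, 18.82).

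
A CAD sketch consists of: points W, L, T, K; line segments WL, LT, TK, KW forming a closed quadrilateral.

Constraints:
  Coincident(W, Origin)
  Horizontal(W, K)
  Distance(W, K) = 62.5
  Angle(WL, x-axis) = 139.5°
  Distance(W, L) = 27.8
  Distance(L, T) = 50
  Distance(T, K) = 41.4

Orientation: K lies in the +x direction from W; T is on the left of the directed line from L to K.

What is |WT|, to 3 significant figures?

37.1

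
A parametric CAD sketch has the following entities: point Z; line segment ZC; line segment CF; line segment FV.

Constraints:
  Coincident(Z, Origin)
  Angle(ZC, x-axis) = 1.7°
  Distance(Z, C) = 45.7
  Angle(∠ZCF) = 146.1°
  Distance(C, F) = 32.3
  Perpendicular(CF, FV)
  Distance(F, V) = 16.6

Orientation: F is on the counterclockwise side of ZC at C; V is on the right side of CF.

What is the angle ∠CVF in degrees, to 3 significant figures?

62.8°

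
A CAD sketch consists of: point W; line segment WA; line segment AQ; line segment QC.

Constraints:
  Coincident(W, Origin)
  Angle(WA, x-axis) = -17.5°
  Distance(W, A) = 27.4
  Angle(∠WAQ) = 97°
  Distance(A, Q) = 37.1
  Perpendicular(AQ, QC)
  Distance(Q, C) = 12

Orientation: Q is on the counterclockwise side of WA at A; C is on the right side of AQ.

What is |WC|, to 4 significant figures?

56.32

W is at the origin; WA runs at -17.5° with length 27.4, so A = 27.4·(cos -17.5°, sin -17.5°) = (26.13, -8.239). ∠WAQ = 97.0°, so AQ runs at -17.5° + (180° − 97.0°) = 65.50° from the x-axis; with |AQ| = 37.1, Q = A + 37.1·(cos 65.50°, sin 65.50°) = (41.52, 25.52). The perpendicularity gives QC at right angles to AQ; with |QC| = 12.0 on the right of AQ, C = Q + 12.0·(0.9100, -0.4147) = (52.44, 20.54). Then |WC| = |C − W| = 56.32.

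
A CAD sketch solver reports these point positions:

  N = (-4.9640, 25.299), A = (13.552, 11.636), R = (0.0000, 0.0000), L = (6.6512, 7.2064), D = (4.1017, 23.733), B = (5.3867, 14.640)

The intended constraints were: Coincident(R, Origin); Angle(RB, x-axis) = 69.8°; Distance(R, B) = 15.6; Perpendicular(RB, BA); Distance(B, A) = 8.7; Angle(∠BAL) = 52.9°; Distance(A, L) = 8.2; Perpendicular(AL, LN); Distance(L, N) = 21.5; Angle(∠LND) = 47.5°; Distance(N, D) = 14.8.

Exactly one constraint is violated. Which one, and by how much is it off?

Distance(N, D) = 14.8 — off by 5.60.

R = (0.00, 0.00) ✓; RB at 69.80° ✓; |RB| = 15.60 ✓; ∠(RB, BA) = 90.00° ✓; |BA| = 8.700 ✓; ∠BAL = 52.89° ✓; |AL| = 8.200 ✓; ∠(AL, LN) = 90.00° ✓; |LN| = 21.50 ✓; ∠LND = 47.50° ✓; |ND| = 9.200 ✗.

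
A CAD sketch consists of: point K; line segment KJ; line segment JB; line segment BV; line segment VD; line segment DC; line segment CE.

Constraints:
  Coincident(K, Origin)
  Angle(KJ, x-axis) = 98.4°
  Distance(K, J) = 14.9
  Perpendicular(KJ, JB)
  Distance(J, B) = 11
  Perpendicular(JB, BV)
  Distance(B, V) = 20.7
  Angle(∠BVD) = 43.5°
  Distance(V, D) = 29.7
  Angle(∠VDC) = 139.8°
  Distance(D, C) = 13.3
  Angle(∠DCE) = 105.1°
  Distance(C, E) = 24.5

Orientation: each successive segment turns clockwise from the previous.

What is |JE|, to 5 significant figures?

25.448

K is at the origin; KJ runs at 98.4° with length 14.9, so J = (-2.1766, 14.740). KJ is perpendicular to JB, so JB runs at 8.4000°; with |JB| = 11.0, B = (8.7054, 16.347). JB ⟂ BV, so BV runs at -81.600°; with |BV| = 20.7, V = (11.729, -4.1309). ∠BVD = 43.5° gives VD at 141.90° from the x-axis; with |VD| = 29.7, D = (-11.643, 14.195). ∠VDC = 139.8° gives DC at 101.70° from the x-axis; with |DC| = 13.3, C = (-14.340, 27.219). ∠DCE = 105.1° gives CE at 26.800° from the x-axis; with |CE| = 24.5, E = (7.5286, 38.265). Then |JE| = |E − J| = 25.448.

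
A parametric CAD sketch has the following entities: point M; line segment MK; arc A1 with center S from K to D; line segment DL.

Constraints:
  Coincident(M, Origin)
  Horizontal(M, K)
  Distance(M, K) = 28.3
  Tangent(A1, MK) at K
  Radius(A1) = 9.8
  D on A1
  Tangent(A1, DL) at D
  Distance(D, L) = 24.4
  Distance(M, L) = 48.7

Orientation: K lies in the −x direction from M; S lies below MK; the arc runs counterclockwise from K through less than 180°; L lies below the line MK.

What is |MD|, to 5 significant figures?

39.678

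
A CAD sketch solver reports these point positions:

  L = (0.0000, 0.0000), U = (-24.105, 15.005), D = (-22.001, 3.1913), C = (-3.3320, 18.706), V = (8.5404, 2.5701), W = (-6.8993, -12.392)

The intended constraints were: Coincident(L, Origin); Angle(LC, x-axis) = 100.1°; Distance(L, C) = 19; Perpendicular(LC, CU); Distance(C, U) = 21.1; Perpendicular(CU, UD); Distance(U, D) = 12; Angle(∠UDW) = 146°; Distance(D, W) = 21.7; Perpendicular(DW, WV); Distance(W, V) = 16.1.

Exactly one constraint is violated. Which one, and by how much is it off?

Distance(W, V) = 16.1 — off by 5.40.

L = (0.00, 0.00) ✓; LC at 100.1° ✓; |LC| = 19.00 ✓; ∠(LC, CU) = 90.00° ✓; |CU| = 21.10 ✓; ∠(CU, UD) = 90.00° ✓; |UD| = 12.00 ✓; ∠UDW = 146.0° ✓; |DW| = 21.70 ✓; ∠(DW, WV) = 90.00° ✓; |WV| = 21.50 ✗.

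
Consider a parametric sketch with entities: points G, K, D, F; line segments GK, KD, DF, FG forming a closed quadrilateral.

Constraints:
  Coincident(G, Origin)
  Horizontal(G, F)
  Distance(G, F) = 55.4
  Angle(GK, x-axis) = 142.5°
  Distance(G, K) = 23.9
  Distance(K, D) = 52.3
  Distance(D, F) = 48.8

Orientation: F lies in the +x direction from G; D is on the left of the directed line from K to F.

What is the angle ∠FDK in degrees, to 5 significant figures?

97.028°

G is at the origin; GF is horizontal with |GF| = 55.4 and F in +x, so F = (55.4, 0). GK runs at 142.5° with |GK| = 23.9, so K = (-18.961, 14.549). D is determined by |KD| = 52.3 and |DF| = 48.8 together: it lies at the intersection of circle(K, 52.3) and circle(F, 48.8). With |KF| = 75.771, the foot of the radical line on KF is 40.221 from K and the perpendicular offset is √(52.3² − 40.221²) = 33.430. Taking the left-of-KF solution: D = (26.930, 39.635).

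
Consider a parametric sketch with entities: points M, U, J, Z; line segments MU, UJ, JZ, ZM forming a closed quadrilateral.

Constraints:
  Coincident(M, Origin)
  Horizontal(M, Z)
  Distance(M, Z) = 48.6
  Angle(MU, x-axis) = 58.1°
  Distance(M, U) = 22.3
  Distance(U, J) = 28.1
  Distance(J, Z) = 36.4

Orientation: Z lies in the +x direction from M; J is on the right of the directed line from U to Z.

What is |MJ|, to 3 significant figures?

16.2

Checks: |UJ| = 28.10 ✓; |JZ| = 36.40 ✓.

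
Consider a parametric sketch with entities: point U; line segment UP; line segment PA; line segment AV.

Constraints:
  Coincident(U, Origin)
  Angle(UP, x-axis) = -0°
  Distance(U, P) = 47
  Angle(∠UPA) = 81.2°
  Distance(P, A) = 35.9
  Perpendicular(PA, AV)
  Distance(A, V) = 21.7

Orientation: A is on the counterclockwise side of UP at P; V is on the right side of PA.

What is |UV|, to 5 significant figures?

73.947

U is at the origin; UP runs at -0.0° with length 47.0, so P = 47.0·(cos -0.0°, sin -0.0°) = (47.000, -0.0000). ∠UPA = 81.2°, so PA runs at -0.0° + (180° − 81.2°) = 98.800° from the x-axis; with |PA| = 35.9, A = P + 35.9·(cos 98.800°, sin 98.800°) = (41.508, 35.477). PA ⟂ AV; with |AV| = 21.7 on the right of PA, V = A + 21.7·(0.98823, 0.15299) = (62.952, 38.797). Then |UV| = |V − U| = 73.947.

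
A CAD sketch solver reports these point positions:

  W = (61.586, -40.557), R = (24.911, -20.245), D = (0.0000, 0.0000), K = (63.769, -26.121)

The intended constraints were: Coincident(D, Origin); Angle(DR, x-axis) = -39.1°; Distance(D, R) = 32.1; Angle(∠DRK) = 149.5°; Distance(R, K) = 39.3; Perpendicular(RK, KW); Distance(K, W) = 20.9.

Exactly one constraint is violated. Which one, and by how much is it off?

Distance(K, W) = 20.9 — off by 6.30.

D = (0.00, 0.00) ✓; DR at -39.10° ✓; |DR| = 32.10 ✓; ∠DRK = 149.5° ✓; |RK| = 39.30 ✓; ∠(RK, KW) = 90.00° ✓; |KW| = 14.60 ✗.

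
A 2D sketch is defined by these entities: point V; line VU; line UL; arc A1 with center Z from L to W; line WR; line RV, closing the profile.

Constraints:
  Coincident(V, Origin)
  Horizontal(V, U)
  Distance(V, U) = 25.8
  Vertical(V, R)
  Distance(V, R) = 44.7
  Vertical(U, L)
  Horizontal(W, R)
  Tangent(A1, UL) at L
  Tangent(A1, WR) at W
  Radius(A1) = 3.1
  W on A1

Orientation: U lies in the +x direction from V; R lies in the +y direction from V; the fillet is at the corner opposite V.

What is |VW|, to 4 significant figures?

50.13

V is at the origin; VU is horizontal with |VU| = 25.8 and U on the +x side, so U = (25.80, 0.000). VR is vertical with |VR| = 44.7 and R on the +y side, so R = (0.000, 44.70). The virtual corner opposite V is at (25.80, 44.70). Since A1 is tangent to UL there, ZL ⟂ UL and the tangent condition forces ZW to be normal to WR, with radius 3.1, so the center Z sits 3.1 in from both sides at Z = (22.70, 41.60). That places the tangent points at L = (25.80, 41.60) on UL and W = (22.70, 44.70) on WR. Then |VW| = |W − V| = 50.13.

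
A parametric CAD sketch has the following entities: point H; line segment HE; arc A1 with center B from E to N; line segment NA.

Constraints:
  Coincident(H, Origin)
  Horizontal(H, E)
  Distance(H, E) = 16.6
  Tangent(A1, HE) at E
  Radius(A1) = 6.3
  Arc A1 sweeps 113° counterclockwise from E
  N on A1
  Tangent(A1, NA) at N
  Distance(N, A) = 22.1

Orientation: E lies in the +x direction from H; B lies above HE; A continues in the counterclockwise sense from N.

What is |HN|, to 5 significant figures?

24.052

H is at the origin; H and E share the same y with |HE| = 16.6 and E on the +x side, so E = (16.600, 0.0000). A1 meets HE tangentially, so BE is at right angles to HE, so B = E + (0, 6.3) = (16.600, 6.3000). On A1, E sits at bearing -90° from B; a 113° counterclockwise sweep puts N at bearing 23°, so N = B + 6.3·(cos 23°, sin 23°) = (22.399, 8.7616). Then |HN| = |N − H| = 24.052.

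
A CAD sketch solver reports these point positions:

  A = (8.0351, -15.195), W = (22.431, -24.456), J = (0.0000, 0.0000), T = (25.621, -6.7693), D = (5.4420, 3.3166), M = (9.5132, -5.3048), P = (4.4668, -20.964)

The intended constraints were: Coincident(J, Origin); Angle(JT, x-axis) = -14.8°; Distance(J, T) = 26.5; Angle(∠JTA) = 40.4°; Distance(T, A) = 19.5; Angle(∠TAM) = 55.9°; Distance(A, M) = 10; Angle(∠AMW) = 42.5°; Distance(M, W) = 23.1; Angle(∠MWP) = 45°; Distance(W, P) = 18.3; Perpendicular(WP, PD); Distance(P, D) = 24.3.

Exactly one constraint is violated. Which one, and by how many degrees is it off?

Perpendicular(WP, PD) — off by 8.70°.

J = (0.00, 0.00) ✓; JT at -14.80° ✓; |JT| = 26.50 ✓; ∠JTA = 40.40° ✓; |TA| = 19.50 ✓; ∠TAM = 55.90° ✓; |AM| = 10.00 ✓; ∠AMW = 42.50° ✓; |MW| = 23.10 ✓; ∠MWP = 45.00° ✓; |WP| = 18.30 ✓; ∠(WP, PD) = 81.30° ✗; |PD| = 24.30 ✓.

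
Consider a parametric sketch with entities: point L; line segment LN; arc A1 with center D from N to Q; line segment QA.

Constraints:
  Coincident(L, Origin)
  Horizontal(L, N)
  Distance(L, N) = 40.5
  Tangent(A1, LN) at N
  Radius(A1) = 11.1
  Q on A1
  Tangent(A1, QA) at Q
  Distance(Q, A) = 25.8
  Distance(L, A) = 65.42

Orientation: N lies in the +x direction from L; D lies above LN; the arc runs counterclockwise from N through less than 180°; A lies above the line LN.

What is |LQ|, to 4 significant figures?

52.34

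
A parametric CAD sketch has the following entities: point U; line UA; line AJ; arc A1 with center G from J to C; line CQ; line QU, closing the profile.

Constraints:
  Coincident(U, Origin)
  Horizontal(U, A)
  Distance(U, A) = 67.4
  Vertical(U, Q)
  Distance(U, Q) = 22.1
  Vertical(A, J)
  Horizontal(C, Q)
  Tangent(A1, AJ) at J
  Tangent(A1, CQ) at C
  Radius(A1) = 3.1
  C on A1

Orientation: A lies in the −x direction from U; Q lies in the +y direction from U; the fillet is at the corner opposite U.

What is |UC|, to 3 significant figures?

68.0

U is at the origin; U and A share the same y with |UA| = 67.4 and A on the −x side, so A = (-67.4, 0.00). U and Q share the same x with |UQ| = 22.1 and Q on the +y side, so Q = (0.00, 22.1). The virtual corner opposite U is at (-67.4, 22.1). The tangent condition forces GJ to be normal to AJ and tangency of A1 to CQ means the radius GC is perpendicular to CQ, with radius 3.1, so the center G sits 3.1 in from both sides at G = (-64.3, 19.0). That places the tangent points at J = (-67.4, 19.0) on AJ and C = (-64.3, 22.1) on CQ. Then |UC| = |C − U| = 68.0.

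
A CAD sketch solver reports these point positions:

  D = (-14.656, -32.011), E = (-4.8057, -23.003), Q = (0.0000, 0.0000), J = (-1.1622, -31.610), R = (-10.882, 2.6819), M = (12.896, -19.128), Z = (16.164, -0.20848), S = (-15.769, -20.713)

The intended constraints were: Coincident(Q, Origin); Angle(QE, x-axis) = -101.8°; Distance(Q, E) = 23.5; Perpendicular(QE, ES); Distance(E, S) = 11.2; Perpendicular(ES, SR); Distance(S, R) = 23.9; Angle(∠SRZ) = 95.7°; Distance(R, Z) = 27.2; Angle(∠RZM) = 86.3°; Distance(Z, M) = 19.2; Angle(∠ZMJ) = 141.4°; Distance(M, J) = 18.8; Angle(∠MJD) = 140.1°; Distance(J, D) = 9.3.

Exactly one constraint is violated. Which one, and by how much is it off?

Distance(J, D) = 9.3 — off by 4.20.

Q = (0.00, 0.00) ✓; QE at -101.8° ✓; |QE| = 23.50 ✓; ∠(QE, ES) = 90.00° ✓; |ES| = 11.20 ✓; ∠(ES, SR) = 90.00° ✓; |SR| = 23.90 ✓; ∠SRZ = 95.70° ✓; |RZ| = 27.20 ✓; ∠RZM = 86.30° ✓; |ZM| = 19.20 ✓; ∠ZMJ = 141.4° ✓; |MJ| = 18.80 ✓; ∠MJD = 140.1° ✓; |JD| = 13.50 ✗.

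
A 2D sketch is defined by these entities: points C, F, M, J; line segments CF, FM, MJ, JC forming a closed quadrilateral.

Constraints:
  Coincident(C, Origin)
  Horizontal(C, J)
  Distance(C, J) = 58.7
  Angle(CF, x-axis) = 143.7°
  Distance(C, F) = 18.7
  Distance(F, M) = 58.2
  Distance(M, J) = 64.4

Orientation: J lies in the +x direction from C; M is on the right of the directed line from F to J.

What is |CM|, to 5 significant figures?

42.738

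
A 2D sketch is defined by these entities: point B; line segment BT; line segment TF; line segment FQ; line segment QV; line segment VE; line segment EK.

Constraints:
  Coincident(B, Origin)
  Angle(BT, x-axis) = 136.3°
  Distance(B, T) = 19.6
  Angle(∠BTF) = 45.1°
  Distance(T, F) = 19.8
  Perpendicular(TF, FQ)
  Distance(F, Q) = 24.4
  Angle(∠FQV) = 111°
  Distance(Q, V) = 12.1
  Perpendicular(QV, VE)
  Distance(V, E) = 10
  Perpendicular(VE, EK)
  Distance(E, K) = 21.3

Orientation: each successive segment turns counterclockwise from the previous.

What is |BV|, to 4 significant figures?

15.78

The perpendicularity gives FQ at right angles to TF, so FQ runs at 1.200°; with |FQ| = 24.4, Q = (10.64, -5.743). ∠FQV = 111.0° gives QV at 70.20° from the x-axis; with |QV| = 12.1, V = (14.74, 5.641). Then |BV| = |V − B| = 15.78.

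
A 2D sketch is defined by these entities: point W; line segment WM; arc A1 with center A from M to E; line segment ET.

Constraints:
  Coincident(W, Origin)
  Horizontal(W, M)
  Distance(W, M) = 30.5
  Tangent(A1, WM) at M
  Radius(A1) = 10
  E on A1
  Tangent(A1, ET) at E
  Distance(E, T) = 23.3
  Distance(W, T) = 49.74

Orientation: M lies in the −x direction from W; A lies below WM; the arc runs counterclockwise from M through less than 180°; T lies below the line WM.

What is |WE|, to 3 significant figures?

42.1

Checks: ∠(AM, MW) = 90.00° ✓; |AE| = 10.00 ✓; ∠(AE, ET) = 90.00° ✓; |ET| = 23.30 ✓; |WT| = 49.74 ✓.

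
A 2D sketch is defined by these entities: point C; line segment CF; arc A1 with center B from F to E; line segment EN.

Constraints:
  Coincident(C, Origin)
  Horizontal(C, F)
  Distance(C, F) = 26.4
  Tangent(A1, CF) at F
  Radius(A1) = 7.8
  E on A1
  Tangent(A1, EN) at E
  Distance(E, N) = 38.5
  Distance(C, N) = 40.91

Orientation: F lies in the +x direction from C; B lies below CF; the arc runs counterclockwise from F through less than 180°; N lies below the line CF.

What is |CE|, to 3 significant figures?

19.8

C is at the origin; C and F share the same y with |CF| = 26.4 and F on the +x side, so F = (26.4, 0.00). Tangency of A1 to CF means the radius BF is perpendicular to CF, so B = F + (0, -7.8) = (26.4, -7.80). Since BE ⟂ EN (tangency), |BN| = √(7.8² + 38.5²) = 39.3 regardless of where E sits on A1. So N lies on both circle(C, 40.91) and circle(B, 39.3); the below-CF intersection is N = (4.82, -40.6). E is the foot of the tangent from N: E = (19.2, -4.89).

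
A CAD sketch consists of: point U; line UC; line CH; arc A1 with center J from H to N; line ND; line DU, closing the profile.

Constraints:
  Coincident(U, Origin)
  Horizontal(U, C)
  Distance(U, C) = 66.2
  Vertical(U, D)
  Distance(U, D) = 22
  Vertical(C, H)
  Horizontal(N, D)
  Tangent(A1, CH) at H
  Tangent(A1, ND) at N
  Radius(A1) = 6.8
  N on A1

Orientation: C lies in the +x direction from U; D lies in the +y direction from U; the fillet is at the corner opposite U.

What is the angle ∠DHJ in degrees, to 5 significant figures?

5.8648°

U is at the origin; U and C share the same y with |UC| = 66.2 and C on the +x side, so C = (66.200, 0.0000). U and D share the same x with |UD| = 22.0 and D on the +y side, so D = (0.0000, 22.000). The virtual corner opposite U is at (66.200, 22.000). A1 meets CH tangentially, so JH is at right angles to CH and A1 meets ND tangentially, so JN is at right angles to ND, with radius 6.8, so the center J sits 6.8 in from both sides at J = (59.400, 15.200). That places the tangent points at H = (66.200, 15.200) on CH and N = (59.400, 22.000) on ND. Then cos ∠DHJ = HD·HJ / (|HD||HJ|), giving 5.8648°.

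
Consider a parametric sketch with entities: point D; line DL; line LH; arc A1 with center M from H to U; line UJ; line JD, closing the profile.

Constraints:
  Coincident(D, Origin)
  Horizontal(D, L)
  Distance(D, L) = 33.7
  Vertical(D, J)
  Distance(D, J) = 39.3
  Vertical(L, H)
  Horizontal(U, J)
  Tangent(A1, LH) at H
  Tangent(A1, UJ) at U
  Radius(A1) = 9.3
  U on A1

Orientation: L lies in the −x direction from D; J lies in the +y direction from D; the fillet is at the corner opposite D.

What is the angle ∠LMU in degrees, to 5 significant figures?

162.78°

D is at the origin; DL is horizontal with |DL| = 33.7 and L on the −x side, so L = (-33.700, 0.0000). D and J share the same x with |DJ| = 39.3 and J on the +y side, so J = (0.0000, 39.300). The virtual corner opposite D is at (-33.700, 39.300). Tangency of A1 to LH means the radius MH is perpendicular to LH and the tangent condition forces MU to be normal to UJ, with radius 9.3, so the center M sits 9.3 in from both sides at M = (-24.400, 30.000). That places the tangent points at H = (-33.700, 30.000) on LH and U = (-24.400, 39.300) on UJ. Then cos ∠LMU = ML·MU / (|ML||MU|), giving 162.78°.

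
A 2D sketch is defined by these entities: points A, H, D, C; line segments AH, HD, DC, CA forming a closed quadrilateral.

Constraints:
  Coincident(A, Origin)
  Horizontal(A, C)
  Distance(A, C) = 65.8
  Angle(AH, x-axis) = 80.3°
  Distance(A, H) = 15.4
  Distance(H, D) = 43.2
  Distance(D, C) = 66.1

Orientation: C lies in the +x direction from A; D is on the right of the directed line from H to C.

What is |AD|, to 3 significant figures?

28.5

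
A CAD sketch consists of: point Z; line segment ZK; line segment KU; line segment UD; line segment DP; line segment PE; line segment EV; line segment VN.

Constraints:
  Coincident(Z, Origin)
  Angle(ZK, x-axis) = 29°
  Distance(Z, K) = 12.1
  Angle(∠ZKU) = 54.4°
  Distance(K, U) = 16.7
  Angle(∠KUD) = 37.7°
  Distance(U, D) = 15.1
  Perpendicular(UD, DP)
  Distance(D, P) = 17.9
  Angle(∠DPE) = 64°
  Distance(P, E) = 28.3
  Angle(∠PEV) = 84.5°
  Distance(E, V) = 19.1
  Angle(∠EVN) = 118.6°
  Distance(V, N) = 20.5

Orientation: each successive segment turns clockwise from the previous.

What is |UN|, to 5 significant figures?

22.358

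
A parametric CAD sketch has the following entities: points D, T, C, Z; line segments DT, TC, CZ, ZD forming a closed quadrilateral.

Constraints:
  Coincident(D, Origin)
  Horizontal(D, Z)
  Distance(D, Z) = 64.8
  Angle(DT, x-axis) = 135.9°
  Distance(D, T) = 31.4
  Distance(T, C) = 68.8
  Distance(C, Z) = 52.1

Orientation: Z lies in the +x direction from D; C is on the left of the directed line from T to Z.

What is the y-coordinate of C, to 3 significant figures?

46.7

D is at the origin; DZ is horizontal with |DZ| = 64.8 and Z in +x, so Z = (64.8, 0). DT runs at 135.9° with |DT| = 31.4, so T = (-22.5, 21.9). C is determined by |TC| = 68.8 and |CZ| = 52.1 together: it lies at the intersection of circle(T, 68.8) and circle(Z, 52.1). With |TZ| = 90.0, the foot of the radical line on TZ is 56.2 from T and the perpendicular offset is √(68.8² − 56.2²) = 39.6. Taking the left-of-TZ solution: C = (41.6, 46.7).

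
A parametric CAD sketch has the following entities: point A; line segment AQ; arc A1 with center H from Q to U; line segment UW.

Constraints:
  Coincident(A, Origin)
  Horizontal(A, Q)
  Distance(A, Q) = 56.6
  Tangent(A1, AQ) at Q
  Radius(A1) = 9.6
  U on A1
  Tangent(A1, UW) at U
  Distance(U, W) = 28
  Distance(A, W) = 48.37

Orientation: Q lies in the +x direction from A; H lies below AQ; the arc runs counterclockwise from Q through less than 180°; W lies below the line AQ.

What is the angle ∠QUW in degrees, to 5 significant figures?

146.66°

A is at the origin; A and Q share the same y with |AQ| = 56.6 and Q on the +x side, so Q = (56.600, 0.0000). The tangent condition forces HQ to be normal to AQ, so H = Q + (0, -9.6) = (56.600, -9.6000). Since HU ⟂ UW (tangency), |HW| = √(9.6² + 28.0²) = 29.600 regardless of where U sits on A1. So W lies on both circle(A, 48.37) and circle(H, 29.600); the below-AQ intersection is W = (36.698, -31.511). U is the foot of the tangent from W: U = (47.785, -5.7989).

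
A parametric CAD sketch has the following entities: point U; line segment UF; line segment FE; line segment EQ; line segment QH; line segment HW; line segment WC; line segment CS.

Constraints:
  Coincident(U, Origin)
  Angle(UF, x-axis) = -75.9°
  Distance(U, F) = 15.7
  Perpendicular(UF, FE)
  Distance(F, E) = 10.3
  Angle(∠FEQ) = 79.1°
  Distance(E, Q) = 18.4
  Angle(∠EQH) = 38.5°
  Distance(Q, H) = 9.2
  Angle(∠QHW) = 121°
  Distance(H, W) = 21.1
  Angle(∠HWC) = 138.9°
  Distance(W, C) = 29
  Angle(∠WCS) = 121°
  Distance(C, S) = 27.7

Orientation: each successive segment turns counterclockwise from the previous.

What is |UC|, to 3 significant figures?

52.5

∠QHW = 121.0° gives HW at -44.5° from the x-axis; with |HW| = 21.1, W = (18.9, -19.8). ∠HWC = 138.9° gives WC at -3.40° from the x-axis; with |WC| = 29.0, C = (47.9, -21.5). Then |UC| = |C − U| = 52.5.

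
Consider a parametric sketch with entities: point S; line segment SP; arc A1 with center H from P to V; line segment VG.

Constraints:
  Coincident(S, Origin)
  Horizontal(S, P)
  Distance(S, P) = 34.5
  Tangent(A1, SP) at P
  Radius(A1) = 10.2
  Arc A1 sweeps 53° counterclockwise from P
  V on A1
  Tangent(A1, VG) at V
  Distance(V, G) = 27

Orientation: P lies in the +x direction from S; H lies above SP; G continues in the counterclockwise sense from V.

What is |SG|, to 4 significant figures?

64.23

S is at the origin; S and P share the same y with |SP| = 34.5 and P on the +x side, so P = (34.50, 0.000). Since A1 is tangent to SP there, HP ⟂ SP, so H = P + (0, 10.2) = (34.50, 10.20). On A1, P sits at bearing -90° from H; a 53° counterclockwise sweep puts V at bearing -37°, so V = H + 10.2·(cos -37°, sin -37°) = (42.65, 4.061). A1 meets VG tangentially, so HV is at right angles to VG, so VG runs along (−sin -37°, cos -37°); with |VG| = 27.0, G = (58.90, 25.62). Then |SG| = |G − S| = 64.23.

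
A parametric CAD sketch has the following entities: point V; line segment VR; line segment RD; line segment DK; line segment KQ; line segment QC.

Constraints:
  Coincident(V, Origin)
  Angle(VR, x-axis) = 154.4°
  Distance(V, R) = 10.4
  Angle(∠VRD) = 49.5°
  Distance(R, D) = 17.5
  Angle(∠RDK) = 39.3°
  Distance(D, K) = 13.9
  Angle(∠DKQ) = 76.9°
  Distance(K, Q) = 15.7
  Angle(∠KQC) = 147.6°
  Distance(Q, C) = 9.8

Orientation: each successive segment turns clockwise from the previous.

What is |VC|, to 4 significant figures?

23.68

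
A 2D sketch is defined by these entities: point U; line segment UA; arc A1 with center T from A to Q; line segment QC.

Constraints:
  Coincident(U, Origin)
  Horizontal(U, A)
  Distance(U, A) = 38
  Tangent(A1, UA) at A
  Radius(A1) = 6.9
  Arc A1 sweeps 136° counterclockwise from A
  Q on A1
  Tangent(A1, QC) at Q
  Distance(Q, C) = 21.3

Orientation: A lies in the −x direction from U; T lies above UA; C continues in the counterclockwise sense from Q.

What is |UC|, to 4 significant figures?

55.37

On A1, A sits at bearing -90° from T; a 136° counterclockwise sweep puts Q at bearing 46°, so Q = T + 6.9·(cos 46°, sin 46°) = (-33.21, 11.86). Tangency of A1 to QC means the radius TQ is perpendicular to QC, so QC runs along (−sin 46°, cos 46°); with |QC| = 21.3, C = (-48.53, 26.66). Then |UC| = |C − U| = 55.37.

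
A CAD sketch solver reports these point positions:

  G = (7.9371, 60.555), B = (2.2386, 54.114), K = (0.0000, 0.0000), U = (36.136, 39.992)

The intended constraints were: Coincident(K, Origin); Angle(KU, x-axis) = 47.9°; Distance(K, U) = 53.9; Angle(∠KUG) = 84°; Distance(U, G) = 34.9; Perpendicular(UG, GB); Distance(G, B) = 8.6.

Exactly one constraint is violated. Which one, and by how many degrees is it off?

Perpendicular(UG, GB) — off by 5.40°.

K = (0.00, 0.00) ✓; KU at 47.90° ✓; |KU| = 53.90 ✓; ∠KUG = 84.00° ✓; |UG| = 34.90 ✓; ∠(UG, GB) = 84.60° ✗; |GB| = 8.600 ✓.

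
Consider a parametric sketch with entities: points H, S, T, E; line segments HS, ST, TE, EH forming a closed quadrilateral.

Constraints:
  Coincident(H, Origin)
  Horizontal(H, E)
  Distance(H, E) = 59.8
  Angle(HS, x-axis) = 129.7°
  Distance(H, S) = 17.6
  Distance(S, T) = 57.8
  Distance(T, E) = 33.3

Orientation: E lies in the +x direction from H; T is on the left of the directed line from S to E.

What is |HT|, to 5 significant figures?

53.227

Checks: |ST| = 57.80 ✓; |TE| = 33.30 ✓.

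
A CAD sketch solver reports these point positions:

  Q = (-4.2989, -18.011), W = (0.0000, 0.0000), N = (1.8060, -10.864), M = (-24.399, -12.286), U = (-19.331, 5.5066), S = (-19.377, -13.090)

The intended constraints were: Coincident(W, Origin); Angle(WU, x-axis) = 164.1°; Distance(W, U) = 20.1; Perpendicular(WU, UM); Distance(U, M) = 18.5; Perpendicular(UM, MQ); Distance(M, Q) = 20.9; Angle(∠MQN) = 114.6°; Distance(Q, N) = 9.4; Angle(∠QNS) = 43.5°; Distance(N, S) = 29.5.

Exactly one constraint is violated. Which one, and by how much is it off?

Distance(N, S) = 29.5 — off by 8.20.

W = (0.00, 0.00) ✓; WU at 164.1° ✓; |WU| = 20.10 ✓; ∠(WU, UM) = 90.00° ✓; |UM| = 18.50 ✓; ∠(UM, MQ) = 90.00° ✓; |MQ| = 20.90 ✓; ∠MQN = 114.6° ✓; |QN| = 9.399 ✓; ∠QNS = 43.50° ✓; |NS| = 21.30 ✗.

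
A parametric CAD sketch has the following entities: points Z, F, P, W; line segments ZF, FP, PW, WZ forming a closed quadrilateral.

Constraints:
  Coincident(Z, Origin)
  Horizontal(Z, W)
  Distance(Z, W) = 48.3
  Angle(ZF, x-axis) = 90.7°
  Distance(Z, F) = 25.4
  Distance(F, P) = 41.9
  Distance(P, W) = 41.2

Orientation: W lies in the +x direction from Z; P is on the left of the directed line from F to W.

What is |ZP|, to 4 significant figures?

55.89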